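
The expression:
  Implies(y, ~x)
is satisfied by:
  {y: False, x: False}
  {x: True, y: False}
  {y: True, x: False}


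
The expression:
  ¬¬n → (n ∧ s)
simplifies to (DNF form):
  s ∨ ¬n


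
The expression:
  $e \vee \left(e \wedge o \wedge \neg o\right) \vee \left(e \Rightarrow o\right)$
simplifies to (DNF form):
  $\text{True}$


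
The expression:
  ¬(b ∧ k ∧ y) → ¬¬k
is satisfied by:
  {k: True}


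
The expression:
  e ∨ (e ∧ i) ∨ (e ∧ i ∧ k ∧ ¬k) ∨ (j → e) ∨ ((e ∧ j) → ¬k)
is always true.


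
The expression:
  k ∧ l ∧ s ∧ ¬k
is never true.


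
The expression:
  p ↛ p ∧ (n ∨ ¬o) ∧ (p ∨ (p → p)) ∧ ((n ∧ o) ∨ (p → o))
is never true.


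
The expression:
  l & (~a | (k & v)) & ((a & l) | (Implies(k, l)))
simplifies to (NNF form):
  l & (k | ~a) & (v | ~a)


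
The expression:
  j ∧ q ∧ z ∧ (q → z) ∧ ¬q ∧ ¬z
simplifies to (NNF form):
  False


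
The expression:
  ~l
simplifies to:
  ~l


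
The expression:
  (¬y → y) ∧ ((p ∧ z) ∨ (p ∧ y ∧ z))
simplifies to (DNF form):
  p ∧ y ∧ z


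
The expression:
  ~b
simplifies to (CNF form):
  ~b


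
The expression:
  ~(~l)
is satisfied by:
  {l: True}


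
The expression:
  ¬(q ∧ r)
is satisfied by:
  {q: False, r: False}
  {r: True, q: False}
  {q: True, r: False}


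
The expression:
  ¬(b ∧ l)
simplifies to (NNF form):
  ¬b ∨ ¬l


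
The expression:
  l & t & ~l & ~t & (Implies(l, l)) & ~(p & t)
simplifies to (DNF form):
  False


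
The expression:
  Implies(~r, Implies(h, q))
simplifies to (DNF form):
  q | r | ~h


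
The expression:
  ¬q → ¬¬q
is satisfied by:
  {q: True}


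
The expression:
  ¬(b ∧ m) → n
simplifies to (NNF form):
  n ∨ (b ∧ m)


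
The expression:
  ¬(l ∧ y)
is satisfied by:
  {l: False, y: False}
  {y: True, l: False}
  {l: True, y: False}


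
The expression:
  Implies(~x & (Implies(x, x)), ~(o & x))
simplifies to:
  True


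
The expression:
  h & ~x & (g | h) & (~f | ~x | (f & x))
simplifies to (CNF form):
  h & ~x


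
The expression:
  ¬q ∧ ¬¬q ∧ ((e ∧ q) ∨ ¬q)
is never true.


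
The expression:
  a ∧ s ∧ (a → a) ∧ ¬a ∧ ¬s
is never true.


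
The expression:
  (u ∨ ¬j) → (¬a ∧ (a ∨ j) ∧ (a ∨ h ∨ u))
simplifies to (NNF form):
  j ∧ (¬a ∨ ¬u)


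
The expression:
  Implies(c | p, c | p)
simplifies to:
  True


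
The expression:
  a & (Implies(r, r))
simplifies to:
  a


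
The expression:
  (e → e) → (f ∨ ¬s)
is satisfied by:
  {f: True, s: False}
  {s: False, f: False}
  {s: True, f: True}


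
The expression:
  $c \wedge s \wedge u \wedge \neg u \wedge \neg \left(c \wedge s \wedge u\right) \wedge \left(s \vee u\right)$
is never true.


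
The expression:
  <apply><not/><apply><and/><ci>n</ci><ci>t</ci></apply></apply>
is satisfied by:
  {t: False, n: False}
  {n: True, t: False}
  {t: True, n: False}


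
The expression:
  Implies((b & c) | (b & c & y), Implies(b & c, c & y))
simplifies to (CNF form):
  y | ~b | ~c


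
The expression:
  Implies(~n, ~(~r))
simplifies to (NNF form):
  n | r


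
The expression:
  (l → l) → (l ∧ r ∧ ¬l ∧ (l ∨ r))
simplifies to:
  False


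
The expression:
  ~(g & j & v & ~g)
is always true.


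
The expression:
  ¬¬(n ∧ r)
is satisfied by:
  {r: True, n: True}


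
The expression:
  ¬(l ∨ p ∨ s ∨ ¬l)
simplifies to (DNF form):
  False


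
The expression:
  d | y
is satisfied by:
  {y: True, d: True}
  {y: True, d: False}
  {d: True, y: False}


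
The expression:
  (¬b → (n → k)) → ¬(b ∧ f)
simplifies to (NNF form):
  ¬b ∨ ¬f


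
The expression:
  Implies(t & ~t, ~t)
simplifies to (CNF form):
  True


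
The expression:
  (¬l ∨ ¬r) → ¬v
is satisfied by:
  {r: True, l: True, v: False}
  {r: True, l: False, v: False}
  {l: True, r: False, v: False}
  {r: False, l: False, v: False}
  {r: True, v: True, l: True}


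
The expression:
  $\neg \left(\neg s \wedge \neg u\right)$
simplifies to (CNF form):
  $s \vee u$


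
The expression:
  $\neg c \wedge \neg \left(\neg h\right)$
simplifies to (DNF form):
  $h \wedge \neg c$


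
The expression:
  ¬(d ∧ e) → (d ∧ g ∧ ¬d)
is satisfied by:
  {e: True, d: True}


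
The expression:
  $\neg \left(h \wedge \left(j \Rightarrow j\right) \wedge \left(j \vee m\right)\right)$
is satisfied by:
  {j: False, h: False, m: False}
  {m: True, j: False, h: False}
  {j: True, m: False, h: False}
  {m: True, j: True, h: False}
  {h: True, m: False, j: False}


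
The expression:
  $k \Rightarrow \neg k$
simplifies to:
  $\neg k$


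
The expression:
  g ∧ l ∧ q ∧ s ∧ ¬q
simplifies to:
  False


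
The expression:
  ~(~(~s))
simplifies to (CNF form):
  ~s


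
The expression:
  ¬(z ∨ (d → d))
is never true.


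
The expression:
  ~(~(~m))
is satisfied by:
  {m: False}


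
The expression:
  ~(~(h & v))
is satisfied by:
  {h: True, v: True}


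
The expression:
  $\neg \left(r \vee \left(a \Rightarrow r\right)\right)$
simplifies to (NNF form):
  $a \wedge \neg r$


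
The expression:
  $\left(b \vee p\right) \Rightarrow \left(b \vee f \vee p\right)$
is always true.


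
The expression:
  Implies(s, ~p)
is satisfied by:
  {s: False, p: False}
  {p: True, s: False}
  {s: True, p: False}


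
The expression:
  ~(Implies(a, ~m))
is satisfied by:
  {a: True, m: True}


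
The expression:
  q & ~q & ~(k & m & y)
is never true.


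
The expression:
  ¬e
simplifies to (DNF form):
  ¬e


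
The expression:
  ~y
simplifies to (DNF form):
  ~y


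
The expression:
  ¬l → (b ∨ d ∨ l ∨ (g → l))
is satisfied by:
  {b: True, d: True, l: True, g: False}
  {b: True, d: True, g: False, l: False}
  {b: True, l: True, g: False, d: False}
  {b: True, g: False, l: False, d: False}
  {d: True, l: True, g: False, b: False}
  {d: True, g: False, l: False, b: False}
  {l: True, d: False, g: False, b: False}
  {d: False, g: False, l: False, b: False}
  {d: True, b: True, g: True, l: True}
  {d: True, b: True, g: True, l: False}
  {b: True, g: True, l: True, d: False}
  {b: True, g: True, d: False, l: False}
  {l: True, g: True, d: True, b: False}
  {g: True, d: True, b: False, l: False}
  {g: True, l: True, b: False, d: False}


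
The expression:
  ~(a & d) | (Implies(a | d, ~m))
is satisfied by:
  {m: False, d: False, a: False}
  {a: True, m: False, d: False}
  {d: True, m: False, a: False}
  {a: True, d: True, m: False}
  {m: True, a: False, d: False}
  {a: True, m: True, d: False}
  {d: True, m: True, a: False}


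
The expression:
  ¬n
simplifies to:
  ¬n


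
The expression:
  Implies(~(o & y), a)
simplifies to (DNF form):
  a | (o & y)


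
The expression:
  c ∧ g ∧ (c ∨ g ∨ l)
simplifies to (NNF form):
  c ∧ g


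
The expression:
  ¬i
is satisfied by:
  {i: False}


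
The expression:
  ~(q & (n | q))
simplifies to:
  ~q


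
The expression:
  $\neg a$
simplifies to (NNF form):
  $\neg a$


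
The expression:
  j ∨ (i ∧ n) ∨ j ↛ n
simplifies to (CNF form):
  (i ∨ j) ∧ (j ∨ n)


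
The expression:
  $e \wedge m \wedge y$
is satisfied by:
  {m: True, e: True, y: True}


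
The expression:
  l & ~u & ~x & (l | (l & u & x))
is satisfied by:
  {l: True, u: False, x: False}


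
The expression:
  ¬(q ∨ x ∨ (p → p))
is never true.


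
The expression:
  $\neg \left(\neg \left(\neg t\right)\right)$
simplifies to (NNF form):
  $\neg t$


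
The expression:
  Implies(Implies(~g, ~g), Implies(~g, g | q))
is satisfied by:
  {q: True, g: True}
  {q: True, g: False}
  {g: True, q: False}


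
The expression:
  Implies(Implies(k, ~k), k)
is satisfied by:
  {k: True}


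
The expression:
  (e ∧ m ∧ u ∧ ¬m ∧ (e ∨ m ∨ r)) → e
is always true.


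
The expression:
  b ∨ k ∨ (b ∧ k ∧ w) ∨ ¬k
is always true.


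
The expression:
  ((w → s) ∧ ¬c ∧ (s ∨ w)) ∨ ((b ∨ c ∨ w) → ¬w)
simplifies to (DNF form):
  (s ∧ ¬c) ∨ ¬w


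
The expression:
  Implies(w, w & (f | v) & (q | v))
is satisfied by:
  {v: True, f: True, q: True, w: False}
  {v: True, f: True, q: False, w: False}
  {v: True, q: True, f: False, w: False}
  {v: True, q: False, f: False, w: False}
  {f: True, q: True, v: False, w: False}
  {f: True, q: False, v: False, w: False}
  {q: True, v: False, f: False, w: False}
  {q: False, v: False, f: False, w: False}
  {w: True, v: True, f: True, q: True}
  {w: True, v: True, f: True, q: False}
  {w: True, v: True, q: True, f: False}
  {w: True, v: True, q: False, f: False}
  {w: True, f: True, q: True, v: False}


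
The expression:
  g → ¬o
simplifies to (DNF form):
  ¬g ∨ ¬o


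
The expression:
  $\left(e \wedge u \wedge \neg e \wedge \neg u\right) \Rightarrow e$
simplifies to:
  $\text{True}$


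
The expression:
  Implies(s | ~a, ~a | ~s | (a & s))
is always true.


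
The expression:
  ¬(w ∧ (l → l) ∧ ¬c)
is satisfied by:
  {c: True, w: False}
  {w: False, c: False}
  {w: True, c: True}


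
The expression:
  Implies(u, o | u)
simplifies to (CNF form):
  True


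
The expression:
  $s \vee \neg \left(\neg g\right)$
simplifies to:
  $g \vee s$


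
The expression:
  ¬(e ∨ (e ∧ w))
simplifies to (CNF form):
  ¬e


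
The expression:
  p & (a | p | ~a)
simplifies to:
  p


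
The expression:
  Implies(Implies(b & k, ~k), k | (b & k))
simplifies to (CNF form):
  k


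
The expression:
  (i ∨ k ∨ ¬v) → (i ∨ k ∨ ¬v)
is always true.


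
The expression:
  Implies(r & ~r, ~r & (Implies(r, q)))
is always true.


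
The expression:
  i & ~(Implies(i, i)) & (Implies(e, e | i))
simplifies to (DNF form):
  False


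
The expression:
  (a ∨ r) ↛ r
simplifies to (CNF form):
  a ∧ ¬r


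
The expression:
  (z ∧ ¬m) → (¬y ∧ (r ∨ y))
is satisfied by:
  {m: True, r: True, z: False, y: False}
  {m: True, r: False, z: False, y: False}
  {y: True, m: True, r: True, z: False}
  {y: True, m: True, r: False, z: False}
  {r: True, y: False, m: False, z: False}
  {y: False, r: False, m: False, z: False}
  {y: True, r: True, m: False, z: False}
  {y: True, r: False, m: False, z: False}
  {z: True, m: True, r: True, y: False}
  {z: True, m: True, r: False, y: False}
  {y: True, z: True, m: True, r: True}
  {y: True, z: True, m: True, r: False}
  {z: True, r: True, m: False, y: False}


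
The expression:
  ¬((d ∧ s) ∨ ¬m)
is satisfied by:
  {m: True, s: False, d: False}
  {d: True, m: True, s: False}
  {s: True, m: True, d: False}


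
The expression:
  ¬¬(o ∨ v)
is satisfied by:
  {o: True, v: True}
  {o: True, v: False}
  {v: True, o: False}


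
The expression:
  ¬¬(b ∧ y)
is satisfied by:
  {b: True, y: True}


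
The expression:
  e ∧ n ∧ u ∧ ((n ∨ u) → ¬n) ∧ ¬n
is never true.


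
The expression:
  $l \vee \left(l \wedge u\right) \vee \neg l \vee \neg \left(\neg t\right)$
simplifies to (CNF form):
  $\text{True}$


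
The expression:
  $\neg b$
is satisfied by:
  {b: False}


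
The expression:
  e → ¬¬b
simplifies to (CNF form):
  b ∨ ¬e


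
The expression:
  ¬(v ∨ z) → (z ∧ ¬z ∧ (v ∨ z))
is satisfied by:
  {z: True, v: True}
  {z: True, v: False}
  {v: True, z: False}


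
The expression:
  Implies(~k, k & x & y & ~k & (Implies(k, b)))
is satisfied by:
  {k: True}


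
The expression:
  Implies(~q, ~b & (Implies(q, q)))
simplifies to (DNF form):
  q | ~b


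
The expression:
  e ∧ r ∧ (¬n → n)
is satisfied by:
  {r: True, e: True, n: True}


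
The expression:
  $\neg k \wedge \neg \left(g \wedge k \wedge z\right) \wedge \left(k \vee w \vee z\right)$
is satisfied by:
  {z: True, w: True, k: False}
  {z: True, k: False, w: False}
  {w: True, k: False, z: False}


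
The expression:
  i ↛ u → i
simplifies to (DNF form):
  True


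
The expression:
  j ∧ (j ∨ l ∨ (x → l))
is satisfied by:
  {j: True}


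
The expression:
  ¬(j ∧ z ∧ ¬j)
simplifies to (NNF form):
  True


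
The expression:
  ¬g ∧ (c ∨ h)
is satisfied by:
  {c: True, h: True, g: False}
  {c: True, g: False, h: False}
  {h: True, g: False, c: False}


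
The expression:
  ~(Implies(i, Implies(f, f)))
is never true.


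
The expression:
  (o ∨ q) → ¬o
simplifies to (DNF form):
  ¬o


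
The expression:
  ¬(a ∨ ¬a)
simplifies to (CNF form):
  False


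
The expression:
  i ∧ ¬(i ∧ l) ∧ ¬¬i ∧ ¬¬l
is never true.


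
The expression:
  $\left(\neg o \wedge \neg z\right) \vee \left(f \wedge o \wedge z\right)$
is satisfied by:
  {f: True, z: False, o: False}
  {f: False, z: False, o: False}
  {o: True, z: True, f: True}


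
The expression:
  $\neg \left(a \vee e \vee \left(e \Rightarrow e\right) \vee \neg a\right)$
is never true.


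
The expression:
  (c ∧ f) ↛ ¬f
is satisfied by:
  {c: True, f: True}


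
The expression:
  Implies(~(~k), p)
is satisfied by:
  {p: True, k: False}
  {k: False, p: False}
  {k: True, p: True}


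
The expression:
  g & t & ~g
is never true.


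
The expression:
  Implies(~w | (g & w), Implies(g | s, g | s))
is always true.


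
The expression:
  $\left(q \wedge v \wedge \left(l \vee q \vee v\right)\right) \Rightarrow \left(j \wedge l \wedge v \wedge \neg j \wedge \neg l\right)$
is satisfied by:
  {v: False, q: False}
  {q: True, v: False}
  {v: True, q: False}


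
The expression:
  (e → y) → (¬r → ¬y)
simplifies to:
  r ∨ ¬y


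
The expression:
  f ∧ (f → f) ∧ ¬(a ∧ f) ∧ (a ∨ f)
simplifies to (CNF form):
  f ∧ ¬a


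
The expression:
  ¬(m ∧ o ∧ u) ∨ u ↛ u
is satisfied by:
  {u: False, m: False, o: False}
  {o: True, u: False, m: False}
  {m: True, u: False, o: False}
  {o: True, m: True, u: False}
  {u: True, o: False, m: False}
  {o: True, u: True, m: False}
  {m: True, u: True, o: False}


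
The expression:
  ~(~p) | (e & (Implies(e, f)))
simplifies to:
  p | (e & f)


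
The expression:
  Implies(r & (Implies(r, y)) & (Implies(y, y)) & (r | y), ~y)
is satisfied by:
  {y: False, r: False}
  {r: True, y: False}
  {y: True, r: False}


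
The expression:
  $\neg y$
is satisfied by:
  {y: False}


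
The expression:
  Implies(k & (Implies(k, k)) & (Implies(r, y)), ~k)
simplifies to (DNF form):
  ~k | (r & ~y)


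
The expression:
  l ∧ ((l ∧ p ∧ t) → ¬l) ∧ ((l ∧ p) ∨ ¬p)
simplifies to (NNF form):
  l ∧ (¬p ∨ ¬t)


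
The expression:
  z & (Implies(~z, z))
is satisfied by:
  {z: True}


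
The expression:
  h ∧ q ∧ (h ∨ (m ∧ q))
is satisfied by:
  {h: True, q: True}


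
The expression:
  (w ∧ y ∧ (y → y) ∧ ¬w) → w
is always true.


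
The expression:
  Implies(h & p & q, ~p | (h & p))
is always true.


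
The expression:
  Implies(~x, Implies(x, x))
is always true.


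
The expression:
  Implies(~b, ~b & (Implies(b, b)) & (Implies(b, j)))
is always true.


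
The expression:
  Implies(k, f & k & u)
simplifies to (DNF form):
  ~k | (f & u)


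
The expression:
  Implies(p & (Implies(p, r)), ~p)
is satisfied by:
  {p: False, r: False}
  {r: True, p: False}
  {p: True, r: False}


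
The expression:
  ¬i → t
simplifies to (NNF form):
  i ∨ t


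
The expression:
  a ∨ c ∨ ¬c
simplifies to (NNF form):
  True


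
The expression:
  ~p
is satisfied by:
  {p: False}


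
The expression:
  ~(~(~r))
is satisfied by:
  {r: False}


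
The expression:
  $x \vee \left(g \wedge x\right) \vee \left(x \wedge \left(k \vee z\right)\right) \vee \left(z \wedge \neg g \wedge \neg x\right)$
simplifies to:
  $x \vee \left(z \wedge \neg g\right)$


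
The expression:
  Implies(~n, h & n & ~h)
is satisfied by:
  {n: True}


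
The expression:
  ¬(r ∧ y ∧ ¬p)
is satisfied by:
  {p: True, y: False, r: False}
  {p: False, y: False, r: False}
  {r: True, p: True, y: False}
  {r: True, p: False, y: False}
  {y: True, p: True, r: False}
  {y: True, p: False, r: False}
  {y: True, r: True, p: True}


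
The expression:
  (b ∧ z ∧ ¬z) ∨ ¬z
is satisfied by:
  {z: False}


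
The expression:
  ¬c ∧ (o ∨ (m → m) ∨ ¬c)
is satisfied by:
  {c: False}


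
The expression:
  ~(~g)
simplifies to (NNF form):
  g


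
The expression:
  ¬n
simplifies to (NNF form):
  ¬n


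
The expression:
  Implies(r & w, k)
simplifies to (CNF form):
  k | ~r | ~w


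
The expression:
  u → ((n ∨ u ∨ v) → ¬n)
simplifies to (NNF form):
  ¬n ∨ ¬u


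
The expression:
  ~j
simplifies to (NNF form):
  ~j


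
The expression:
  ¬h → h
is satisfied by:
  {h: True}


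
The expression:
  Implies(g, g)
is always true.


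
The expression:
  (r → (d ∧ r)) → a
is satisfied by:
  {a: True, r: True, d: False}
  {a: True, r: False, d: False}
  {a: True, d: True, r: True}
  {a: True, d: True, r: False}
  {r: True, d: False, a: False}


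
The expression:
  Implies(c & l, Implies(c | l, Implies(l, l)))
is always true.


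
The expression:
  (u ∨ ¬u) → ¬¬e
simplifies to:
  e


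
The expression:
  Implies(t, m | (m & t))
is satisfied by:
  {m: True, t: False}
  {t: False, m: False}
  {t: True, m: True}


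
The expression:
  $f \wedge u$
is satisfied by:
  {u: True, f: True}


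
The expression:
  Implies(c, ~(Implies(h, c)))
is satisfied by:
  {c: False}


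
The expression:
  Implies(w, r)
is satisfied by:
  {r: True, w: False}
  {w: False, r: False}
  {w: True, r: True}


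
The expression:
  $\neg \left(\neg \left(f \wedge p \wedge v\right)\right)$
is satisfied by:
  {p: True, f: True, v: True}


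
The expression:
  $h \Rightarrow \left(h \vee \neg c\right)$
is always true.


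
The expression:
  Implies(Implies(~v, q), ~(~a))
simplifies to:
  a | (~q & ~v)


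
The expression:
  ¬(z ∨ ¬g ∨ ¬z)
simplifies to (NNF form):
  False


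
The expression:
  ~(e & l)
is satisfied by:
  {l: False, e: False}
  {e: True, l: False}
  {l: True, e: False}


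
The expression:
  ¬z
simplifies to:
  ¬z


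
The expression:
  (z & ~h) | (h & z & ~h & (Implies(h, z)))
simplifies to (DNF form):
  z & ~h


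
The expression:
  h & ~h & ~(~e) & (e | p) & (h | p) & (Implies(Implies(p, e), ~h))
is never true.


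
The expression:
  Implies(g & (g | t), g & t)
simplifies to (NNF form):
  t | ~g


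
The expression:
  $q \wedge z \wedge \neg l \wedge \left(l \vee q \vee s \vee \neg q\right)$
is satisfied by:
  {z: True, q: True, l: False}


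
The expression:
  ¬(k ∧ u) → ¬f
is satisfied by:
  {k: True, u: True, f: False}
  {k: True, u: False, f: False}
  {u: True, k: False, f: False}
  {k: False, u: False, f: False}
  {f: True, k: True, u: True}


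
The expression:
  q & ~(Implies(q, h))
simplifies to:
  q & ~h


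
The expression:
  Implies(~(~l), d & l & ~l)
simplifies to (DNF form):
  ~l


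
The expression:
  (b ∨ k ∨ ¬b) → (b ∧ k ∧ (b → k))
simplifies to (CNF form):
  b ∧ k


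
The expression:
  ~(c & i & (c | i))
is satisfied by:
  {c: False, i: False}
  {i: True, c: False}
  {c: True, i: False}


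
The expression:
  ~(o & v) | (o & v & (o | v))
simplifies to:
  True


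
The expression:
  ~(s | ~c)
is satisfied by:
  {c: True, s: False}


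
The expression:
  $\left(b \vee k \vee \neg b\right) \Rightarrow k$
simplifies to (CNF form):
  $k$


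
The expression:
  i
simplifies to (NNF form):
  i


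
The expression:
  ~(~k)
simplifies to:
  k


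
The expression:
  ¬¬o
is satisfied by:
  {o: True}


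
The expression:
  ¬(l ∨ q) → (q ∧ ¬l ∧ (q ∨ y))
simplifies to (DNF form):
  l ∨ q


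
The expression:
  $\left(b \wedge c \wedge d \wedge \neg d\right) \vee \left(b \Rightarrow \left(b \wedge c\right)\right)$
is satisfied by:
  {c: True, b: False}
  {b: False, c: False}
  {b: True, c: True}


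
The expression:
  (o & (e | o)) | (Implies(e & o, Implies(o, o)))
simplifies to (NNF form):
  True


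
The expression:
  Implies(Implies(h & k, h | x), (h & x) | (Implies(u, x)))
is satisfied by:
  {x: True, u: False}
  {u: False, x: False}
  {u: True, x: True}


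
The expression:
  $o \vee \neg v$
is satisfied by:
  {o: True, v: False}
  {v: False, o: False}
  {v: True, o: True}


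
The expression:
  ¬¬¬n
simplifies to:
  ¬n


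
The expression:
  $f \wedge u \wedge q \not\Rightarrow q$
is never true.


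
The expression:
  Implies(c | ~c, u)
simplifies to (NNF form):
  u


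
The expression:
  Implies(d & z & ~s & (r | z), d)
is always true.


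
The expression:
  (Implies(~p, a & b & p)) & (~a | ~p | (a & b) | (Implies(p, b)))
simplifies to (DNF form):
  (b & p) | (p & ~a)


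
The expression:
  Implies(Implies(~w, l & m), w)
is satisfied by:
  {w: True, l: False, m: False}
  {l: False, m: False, w: False}
  {m: True, w: True, l: False}
  {m: True, l: False, w: False}
  {w: True, l: True, m: False}
  {l: True, w: False, m: False}
  {m: True, l: True, w: True}


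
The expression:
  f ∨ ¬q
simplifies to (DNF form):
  f ∨ ¬q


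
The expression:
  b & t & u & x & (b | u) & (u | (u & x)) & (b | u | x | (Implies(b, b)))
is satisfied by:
  {t: True, u: True, b: True, x: True}


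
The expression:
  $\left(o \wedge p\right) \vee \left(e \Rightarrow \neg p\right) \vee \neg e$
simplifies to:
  $o \vee \neg e \vee \neg p$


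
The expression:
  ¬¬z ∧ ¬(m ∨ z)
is never true.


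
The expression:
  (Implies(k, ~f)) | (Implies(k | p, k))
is always true.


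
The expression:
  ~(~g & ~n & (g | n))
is always true.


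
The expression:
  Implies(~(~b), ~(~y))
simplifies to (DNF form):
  y | ~b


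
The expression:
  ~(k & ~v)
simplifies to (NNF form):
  v | ~k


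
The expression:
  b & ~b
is never true.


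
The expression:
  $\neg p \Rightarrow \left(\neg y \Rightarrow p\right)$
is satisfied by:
  {y: True, p: True}
  {y: True, p: False}
  {p: True, y: False}


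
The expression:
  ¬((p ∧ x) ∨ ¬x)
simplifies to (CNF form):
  x ∧ ¬p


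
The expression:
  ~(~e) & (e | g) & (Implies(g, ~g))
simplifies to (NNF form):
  e & ~g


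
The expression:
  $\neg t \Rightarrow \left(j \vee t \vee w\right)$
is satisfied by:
  {t: True, w: True, j: True}
  {t: True, w: True, j: False}
  {t: True, j: True, w: False}
  {t: True, j: False, w: False}
  {w: True, j: True, t: False}
  {w: True, j: False, t: False}
  {j: True, w: False, t: False}


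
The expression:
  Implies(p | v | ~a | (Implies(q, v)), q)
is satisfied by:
  {q: True}


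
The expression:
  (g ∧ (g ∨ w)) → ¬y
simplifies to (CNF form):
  ¬g ∨ ¬y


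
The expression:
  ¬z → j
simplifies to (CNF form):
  j ∨ z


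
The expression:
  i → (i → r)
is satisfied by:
  {r: True, i: False}
  {i: False, r: False}
  {i: True, r: True}


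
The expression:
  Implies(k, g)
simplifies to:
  g | ~k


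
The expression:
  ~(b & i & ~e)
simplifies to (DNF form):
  e | ~b | ~i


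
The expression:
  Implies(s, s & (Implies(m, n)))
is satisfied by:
  {n: True, s: False, m: False}
  {s: False, m: False, n: False}
  {n: True, m: True, s: False}
  {m: True, s: False, n: False}
  {n: True, s: True, m: False}
  {s: True, n: False, m: False}
  {n: True, m: True, s: True}


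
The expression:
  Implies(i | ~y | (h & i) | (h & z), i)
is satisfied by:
  {i: True, y: True, z: False, h: False}
  {i: True, y: True, h: True, z: False}
  {i: True, y: True, z: True, h: False}
  {i: True, y: True, h: True, z: True}
  {i: True, z: False, h: False, y: False}
  {i: True, h: True, z: False, y: False}
  {i: True, z: True, h: False, y: False}
  {i: True, h: True, z: True, y: False}
  {y: True, z: False, h: False, i: False}
  {h: True, y: True, z: False, i: False}
  {y: True, z: True, h: False, i: False}


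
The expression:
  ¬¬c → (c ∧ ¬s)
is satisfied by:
  {s: False, c: False}
  {c: True, s: False}
  {s: True, c: False}


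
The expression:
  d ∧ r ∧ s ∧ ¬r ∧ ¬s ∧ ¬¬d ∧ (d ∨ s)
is never true.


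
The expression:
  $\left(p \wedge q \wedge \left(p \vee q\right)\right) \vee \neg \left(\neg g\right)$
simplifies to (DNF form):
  $g \vee \left(p \wedge q\right)$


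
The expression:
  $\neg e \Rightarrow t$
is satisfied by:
  {t: True, e: True}
  {t: True, e: False}
  {e: True, t: False}


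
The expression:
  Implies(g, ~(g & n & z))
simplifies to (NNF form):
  ~g | ~n | ~z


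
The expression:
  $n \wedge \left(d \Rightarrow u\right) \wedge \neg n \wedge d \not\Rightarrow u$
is never true.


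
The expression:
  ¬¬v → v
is always true.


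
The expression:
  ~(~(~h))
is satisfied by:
  {h: False}


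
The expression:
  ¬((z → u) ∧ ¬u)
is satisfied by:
  {z: True, u: True}
  {z: True, u: False}
  {u: True, z: False}


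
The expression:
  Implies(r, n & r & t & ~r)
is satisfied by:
  {r: False}


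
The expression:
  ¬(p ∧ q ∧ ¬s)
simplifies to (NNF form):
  s ∨ ¬p ∨ ¬q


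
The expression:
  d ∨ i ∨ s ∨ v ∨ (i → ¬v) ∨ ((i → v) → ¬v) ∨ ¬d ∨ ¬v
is always true.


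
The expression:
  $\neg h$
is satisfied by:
  {h: False}


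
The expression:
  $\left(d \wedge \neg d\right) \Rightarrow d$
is always true.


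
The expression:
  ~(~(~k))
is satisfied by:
  {k: False}


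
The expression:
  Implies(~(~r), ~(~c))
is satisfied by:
  {c: True, r: False}
  {r: False, c: False}
  {r: True, c: True}


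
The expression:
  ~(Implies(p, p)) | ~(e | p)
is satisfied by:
  {e: False, p: False}


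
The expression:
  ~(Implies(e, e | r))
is never true.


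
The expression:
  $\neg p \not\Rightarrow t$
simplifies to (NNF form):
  $\neg p \wedge \neg t$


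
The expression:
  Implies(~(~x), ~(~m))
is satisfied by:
  {m: True, x: False}
  {x: False, m: False}
  {x: True, m: True}


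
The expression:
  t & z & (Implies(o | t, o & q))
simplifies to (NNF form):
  o & q & t & z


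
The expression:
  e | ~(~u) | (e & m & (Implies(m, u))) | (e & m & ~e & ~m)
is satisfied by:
  {e: True, u: True}
  {e: True, u: False}
  {u: True, e: False}


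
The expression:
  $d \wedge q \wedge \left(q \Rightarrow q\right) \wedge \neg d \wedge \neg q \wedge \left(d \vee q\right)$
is never true.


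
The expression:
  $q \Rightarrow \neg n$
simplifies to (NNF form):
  $\neg n \vee \neg q$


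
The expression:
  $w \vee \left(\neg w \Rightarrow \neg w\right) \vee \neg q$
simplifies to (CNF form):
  $\text{True}$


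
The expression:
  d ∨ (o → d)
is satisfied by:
  {d: True, o: False}
  {o: False, d: False}
  {o: True, d: True}


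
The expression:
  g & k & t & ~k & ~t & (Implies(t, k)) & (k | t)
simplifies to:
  False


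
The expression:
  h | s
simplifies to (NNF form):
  h | s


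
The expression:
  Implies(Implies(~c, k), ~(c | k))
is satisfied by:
  {k: False, c: False}


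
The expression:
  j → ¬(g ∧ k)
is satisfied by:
  {g: False, k: False, j: False}
  {j: True, g: False, k: False}
  {k: True, g: False, j: False}
  {j: True, k: True, g: False}
  {g: True, j: False, k: False}
  {j: True, g: True, k: False}
  {k: True, g: True, j: False}


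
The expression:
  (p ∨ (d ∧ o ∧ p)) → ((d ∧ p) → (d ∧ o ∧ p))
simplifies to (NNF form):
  o ∨ ¬d ∨ ¬p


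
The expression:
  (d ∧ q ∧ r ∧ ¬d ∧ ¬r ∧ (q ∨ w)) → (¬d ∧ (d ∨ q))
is always true.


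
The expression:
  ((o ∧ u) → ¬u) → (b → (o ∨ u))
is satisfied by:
  {o: True, u: True, b: False}
  {o: True, u: False, b: False}
  {u: True, o: False, b: False}
  {o: False, u: False, b: False}
  {b: True, o: True, u: True}
  {b: True, o: True, u: False}
  {b: True, u: True, o: False}


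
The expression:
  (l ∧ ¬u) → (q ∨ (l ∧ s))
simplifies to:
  q ∨ s ∨ u ∨ ¬l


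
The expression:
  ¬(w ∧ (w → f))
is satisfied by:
  {w: False, f: False}
  {f: True, w: False}
  {w: True, f: False}


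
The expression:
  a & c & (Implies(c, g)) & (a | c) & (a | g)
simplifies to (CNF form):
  a & c & g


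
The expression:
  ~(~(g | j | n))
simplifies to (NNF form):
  g | j | n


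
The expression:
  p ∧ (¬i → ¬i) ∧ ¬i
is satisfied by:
  {p: True, i: False}


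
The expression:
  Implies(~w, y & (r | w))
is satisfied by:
  {r: True, w: True, y: True}
  {r: True, w: True, y: False}
  {w: True, y: True, r: False}
  {w: True, y: False, r: False}
  {r: True, y: True, w: False}


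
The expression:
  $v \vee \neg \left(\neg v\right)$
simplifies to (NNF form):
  $v$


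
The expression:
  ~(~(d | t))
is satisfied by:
  {d: True, t: True}
  {d: True, t: False}
  {t: True, d: False}


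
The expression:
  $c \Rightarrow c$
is always true.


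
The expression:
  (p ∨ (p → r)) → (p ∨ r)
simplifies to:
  p ∨ r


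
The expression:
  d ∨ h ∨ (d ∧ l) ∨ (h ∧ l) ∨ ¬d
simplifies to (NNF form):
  True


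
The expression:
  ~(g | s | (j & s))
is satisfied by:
  {g: False, s: False}


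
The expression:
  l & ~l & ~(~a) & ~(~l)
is never true.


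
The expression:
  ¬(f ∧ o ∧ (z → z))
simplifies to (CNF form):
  ¬f ∨ ¬o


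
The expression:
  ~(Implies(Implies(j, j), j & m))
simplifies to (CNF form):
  ~j | ~m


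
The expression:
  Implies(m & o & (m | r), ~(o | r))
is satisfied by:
  {m: False, o: False}
  {o: True, m: False}
  {m: True, o: False}


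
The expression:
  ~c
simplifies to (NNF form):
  ~c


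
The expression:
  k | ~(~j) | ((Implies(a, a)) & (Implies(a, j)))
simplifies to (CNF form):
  j | k | ~a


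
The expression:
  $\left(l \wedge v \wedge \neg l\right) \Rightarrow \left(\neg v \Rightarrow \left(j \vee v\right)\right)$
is always true.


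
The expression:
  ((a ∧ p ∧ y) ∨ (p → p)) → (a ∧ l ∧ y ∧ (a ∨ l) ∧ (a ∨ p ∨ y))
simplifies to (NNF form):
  a ∧ l ∧ y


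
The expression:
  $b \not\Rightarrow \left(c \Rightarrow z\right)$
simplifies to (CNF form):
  $b \wedge c \wedge \neg z$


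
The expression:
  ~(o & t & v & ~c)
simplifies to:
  c | ~o | ~t | ~v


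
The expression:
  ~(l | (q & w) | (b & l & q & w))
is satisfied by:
  {l: False, w: False, q: False}
  {q: True, l: False, w: False}
  {w: True, l: False, q: False}


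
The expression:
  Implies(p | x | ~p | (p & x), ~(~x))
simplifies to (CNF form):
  x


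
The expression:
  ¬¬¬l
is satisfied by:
  {l: False}


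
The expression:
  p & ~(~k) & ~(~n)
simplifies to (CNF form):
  k & n & p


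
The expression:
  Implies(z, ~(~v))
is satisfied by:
  {v: True, z: False}
  {z: False, v: False}
  {z: True, v: True}


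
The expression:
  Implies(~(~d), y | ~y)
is always true.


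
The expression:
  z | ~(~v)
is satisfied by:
  {z: True, v: True}
  {z: True, v: False}
  {v: True, z: False}


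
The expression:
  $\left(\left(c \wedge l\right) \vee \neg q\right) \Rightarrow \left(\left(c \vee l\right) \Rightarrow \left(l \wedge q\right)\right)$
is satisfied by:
  {q: True, c: False, l: False}
  {q: True, l: True, c: False}
  {q: True, c: True, l: False}
  {q: True, l: True, c: True}
  {l: False, c: False, q: False}


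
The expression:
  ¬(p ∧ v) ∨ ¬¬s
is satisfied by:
  {s: True, p: False, v: False}
  {p: False, v: False, s: False}
  {s: True, v: True, p: False}
  {v: True, p: False, s: False}
  {s: True, p: True, v: False}
  {p: True, s: False, v: False}
  {s: True, v: True, p: True}


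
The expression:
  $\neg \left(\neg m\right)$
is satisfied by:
  {m: True}


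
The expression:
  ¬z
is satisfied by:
  {z: False}


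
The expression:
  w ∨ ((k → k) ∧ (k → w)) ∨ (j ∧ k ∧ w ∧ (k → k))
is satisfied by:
  {w: True, k: False}
  {k: False, w: False}
  {k: True, w: True}


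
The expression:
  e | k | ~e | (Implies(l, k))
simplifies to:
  True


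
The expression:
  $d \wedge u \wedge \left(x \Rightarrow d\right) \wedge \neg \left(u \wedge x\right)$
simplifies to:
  $d \wedge u \wedge \neg x$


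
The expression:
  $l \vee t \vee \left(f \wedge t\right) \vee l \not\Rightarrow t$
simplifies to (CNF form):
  $l \vee t$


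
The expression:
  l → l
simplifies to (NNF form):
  True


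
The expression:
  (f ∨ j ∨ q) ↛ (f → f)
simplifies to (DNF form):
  False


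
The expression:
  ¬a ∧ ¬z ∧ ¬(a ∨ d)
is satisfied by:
  {d: False, z: False, a: False}


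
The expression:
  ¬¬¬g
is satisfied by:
  {g: False}


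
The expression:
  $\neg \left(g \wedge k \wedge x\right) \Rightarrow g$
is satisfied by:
  {g: True}


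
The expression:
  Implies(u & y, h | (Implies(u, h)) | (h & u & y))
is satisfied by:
  {h: True, u: False, y: False}
  {u: False, y: False, h: False}
  {y: True, h: True, u: False}
  {y: True, u: False, h: False}
  {h: True, u: True, y: False}
  {u: True, h: False, y: False}
  {y: True, u: True, h: True}


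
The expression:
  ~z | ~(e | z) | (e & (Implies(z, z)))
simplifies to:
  e | ~z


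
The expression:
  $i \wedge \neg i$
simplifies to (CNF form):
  $\text{False}$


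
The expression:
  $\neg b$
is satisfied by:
  {b: False}


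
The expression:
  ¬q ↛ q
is always true.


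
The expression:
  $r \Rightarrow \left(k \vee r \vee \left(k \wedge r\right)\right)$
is always true.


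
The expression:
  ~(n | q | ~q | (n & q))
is never true.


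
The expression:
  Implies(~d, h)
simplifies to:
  d | h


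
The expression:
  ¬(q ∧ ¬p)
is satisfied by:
  {p: True, q: False}
  {q: False, p: False}
  {q: True, p: True}


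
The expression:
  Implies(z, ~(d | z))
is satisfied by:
  {z: False}


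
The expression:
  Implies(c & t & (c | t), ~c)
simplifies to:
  ~c | ~t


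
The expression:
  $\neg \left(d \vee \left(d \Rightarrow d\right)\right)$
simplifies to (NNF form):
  $\text{False}$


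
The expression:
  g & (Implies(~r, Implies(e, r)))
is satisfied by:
  {r: True, g: True, e: False}
  {g: True, e: False, r: False}
  {r: True, e: True, g: True}


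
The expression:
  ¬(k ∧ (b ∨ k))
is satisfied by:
  {k: False}


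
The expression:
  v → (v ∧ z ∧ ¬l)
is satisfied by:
  {z: True, l: False, v: False}
  {l: False, v: False, z: False}
  {z: True, l: True, v: False}
  {l: True, z: False, v: False}
  {v: True, z: True, l: False}


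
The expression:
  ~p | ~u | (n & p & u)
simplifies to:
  n | ~p | ~u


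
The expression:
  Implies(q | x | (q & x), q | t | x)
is always true.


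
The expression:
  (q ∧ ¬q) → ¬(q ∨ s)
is always true.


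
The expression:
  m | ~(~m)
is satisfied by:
  {m: True}


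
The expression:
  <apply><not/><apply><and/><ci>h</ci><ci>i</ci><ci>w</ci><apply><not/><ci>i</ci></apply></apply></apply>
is always true.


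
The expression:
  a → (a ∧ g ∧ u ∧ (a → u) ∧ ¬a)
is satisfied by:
  {a: False}


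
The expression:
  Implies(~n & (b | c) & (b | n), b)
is always true.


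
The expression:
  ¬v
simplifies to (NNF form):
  ¬v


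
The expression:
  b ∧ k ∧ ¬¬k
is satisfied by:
  {b: True, k: True}


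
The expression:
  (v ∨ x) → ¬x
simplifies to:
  ¬x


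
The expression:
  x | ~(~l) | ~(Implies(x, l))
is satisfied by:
  {x: True, l: True}
  {x: True, l: False}
  {l: True, x: False}


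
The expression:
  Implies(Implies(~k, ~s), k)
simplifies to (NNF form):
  k | s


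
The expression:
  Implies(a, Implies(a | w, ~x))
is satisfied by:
  {x: False, a: False}
  {a: True, x: False}
  {x: True, a: False}


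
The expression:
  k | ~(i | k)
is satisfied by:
  {k: True, i: False}
  {i: False, k: False}
  {i: True, k: True}


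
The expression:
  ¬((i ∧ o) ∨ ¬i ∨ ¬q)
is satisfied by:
  {i: True, q: True, o: False}


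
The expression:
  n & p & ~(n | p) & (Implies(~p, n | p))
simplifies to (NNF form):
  False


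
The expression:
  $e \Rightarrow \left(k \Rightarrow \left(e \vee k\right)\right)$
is always true.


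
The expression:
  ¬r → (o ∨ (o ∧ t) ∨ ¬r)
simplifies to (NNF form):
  True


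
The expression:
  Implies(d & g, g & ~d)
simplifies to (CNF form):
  ~d | ~g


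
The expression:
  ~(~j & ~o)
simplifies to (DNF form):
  j | o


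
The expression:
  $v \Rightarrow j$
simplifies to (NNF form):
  $j \vee \neg v$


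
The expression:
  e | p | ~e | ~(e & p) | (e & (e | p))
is always true.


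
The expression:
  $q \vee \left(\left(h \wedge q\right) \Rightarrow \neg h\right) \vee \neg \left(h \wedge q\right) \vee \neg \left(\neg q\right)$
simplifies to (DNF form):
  $\text{True}$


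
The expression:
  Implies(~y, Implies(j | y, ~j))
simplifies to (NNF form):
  y | ~j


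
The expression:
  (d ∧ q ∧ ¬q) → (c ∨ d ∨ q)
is always true.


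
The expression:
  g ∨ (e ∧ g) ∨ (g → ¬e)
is always true.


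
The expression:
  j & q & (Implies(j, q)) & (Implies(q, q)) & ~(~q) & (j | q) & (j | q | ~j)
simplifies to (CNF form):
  j & q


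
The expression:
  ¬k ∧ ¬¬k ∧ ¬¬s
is never true.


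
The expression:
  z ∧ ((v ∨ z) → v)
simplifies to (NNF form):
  v ∧ z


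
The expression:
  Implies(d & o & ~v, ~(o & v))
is always true.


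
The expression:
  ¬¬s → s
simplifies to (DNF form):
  True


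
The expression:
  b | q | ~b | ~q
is always true.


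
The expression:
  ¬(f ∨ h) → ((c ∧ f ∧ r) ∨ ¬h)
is always true.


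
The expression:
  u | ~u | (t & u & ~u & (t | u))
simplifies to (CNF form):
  True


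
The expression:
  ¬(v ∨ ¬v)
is never true.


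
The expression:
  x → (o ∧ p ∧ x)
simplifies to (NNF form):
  (o ∧ p) ∨ ¬x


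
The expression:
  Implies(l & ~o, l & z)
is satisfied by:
  {o: True, z: True, l: False}
  {o: True, l: False, z: False}
  {z: True, l: False, o: False}
  {z: False, l: False, o: False}
  {o: True, z: True, l: True}
  {o: True, l: True, z: False}
  {z: True, l: True, o: False}
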